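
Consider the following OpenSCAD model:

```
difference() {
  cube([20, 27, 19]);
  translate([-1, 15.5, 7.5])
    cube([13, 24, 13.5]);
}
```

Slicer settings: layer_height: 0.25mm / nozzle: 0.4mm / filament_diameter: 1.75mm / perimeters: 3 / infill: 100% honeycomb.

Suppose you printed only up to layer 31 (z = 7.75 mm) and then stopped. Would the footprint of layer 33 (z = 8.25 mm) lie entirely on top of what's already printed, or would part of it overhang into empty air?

Compare the two slices. At z = 7.75: the cube (footprint 20×27) is included at this height (area 540.00 mm²); the cube at (-1, 15.5) (footprint 13×24) is included at this height (area 312.00 mm²); After the difference (first − rest): starting from the 20×27 cube (540.00 mm²), the 13×24 cube at (-1, 15.5) partially overlaps it — only the 138.00 mm² overlap (of its 312.00 mm²) is removed, clipping the outline — area = 402.00 mm². At z = 8.25: the cube (footprint 20×27) is included at this height (area 540.00 mm²); the cube at (-1, 15.5) (footprint 13×24) is included at this height (area 312.00 mm²); After the difference (first − rest): starting from the 20×27 cube (540.00 mm²), the 13×24 cube at (-1, 15.5) partially overlaps it — only the 138.00 mm² overlap (of its 312.00 mm²) is removed, clipping the outline — area = 402.00 mm². Checking containment: the cross-section at z = 8.25 is a subset of the cross-section at z = 7.75.

entirely on top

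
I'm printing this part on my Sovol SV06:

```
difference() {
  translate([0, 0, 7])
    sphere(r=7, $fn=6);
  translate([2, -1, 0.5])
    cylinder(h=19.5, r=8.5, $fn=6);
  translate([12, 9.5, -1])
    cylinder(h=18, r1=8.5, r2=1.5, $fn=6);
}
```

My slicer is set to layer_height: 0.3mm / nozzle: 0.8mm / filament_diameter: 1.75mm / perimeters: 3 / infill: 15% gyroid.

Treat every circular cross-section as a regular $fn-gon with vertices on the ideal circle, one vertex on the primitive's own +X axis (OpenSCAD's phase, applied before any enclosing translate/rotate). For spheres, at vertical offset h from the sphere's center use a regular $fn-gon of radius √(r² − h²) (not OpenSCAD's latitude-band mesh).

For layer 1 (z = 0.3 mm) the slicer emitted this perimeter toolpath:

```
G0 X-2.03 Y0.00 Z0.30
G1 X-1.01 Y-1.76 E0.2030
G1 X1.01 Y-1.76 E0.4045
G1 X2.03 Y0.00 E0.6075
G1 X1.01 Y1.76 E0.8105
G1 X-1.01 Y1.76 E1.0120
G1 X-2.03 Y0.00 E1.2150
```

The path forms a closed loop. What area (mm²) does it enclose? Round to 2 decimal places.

Apply the shoelace formula to the sequence of (X, Y) vertices; enclosed area = 10.70 mm².

10.70 mm²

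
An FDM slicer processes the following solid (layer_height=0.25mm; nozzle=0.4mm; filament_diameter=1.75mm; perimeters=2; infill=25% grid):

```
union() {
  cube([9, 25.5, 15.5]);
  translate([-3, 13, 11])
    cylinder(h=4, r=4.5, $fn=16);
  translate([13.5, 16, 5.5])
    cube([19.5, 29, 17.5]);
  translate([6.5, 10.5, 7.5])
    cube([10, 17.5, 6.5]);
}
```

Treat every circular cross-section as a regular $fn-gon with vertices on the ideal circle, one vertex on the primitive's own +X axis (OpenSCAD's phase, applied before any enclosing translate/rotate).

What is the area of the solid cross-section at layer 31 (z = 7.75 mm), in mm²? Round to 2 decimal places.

896.50 mm²

At z = 7.75 mm: the cube is present — its section is the full 9×25.5 rectangle (area 229.50 mm²); the cylinder at (-3, 13) is absent (z outside [11, 15]); the cube at (13.5, 16) is present — its section is the full 19.5×29 rectangle (area 565.50 mm²); the cube at (6.5, 10.5) is present — its section is the full 10×17.5 rectangle (area 175.00 mm²); Merging all regions: the regions partially overlap — summed areas 970.00 mm² minus the doubly-counted overlap 73.50 mm² gives 896.50 mm² — area = 896.50 mm². Overall, the cross-section is a single solid region. Net area = 896.50 mm².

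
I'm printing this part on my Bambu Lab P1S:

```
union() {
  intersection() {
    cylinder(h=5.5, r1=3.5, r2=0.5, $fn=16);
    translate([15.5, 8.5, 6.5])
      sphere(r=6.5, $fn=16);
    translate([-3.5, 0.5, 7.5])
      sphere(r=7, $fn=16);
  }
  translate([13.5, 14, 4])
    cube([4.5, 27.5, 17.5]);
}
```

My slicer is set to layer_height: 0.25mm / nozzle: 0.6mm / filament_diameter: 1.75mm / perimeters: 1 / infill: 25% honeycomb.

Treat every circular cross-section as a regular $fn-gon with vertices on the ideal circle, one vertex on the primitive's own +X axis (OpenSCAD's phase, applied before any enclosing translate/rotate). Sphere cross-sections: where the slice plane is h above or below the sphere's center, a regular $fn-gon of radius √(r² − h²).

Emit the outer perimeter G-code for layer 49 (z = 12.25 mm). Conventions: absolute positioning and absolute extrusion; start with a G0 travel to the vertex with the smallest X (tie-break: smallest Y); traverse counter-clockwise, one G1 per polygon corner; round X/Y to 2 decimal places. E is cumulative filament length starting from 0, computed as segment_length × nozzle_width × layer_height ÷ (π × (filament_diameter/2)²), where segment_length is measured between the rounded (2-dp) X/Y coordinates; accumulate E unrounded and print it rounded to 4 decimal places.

G0 X13.50 Y14.00 Z12.25
G1 X18.00 Y14.00 E0.2806
G1 X18.00 Y41.50 E1.9956
G1 X13.50 Y41.50 E2.2762
G1 X13.50 Y14.00 E3.9912

At z = 12.25 mm: the cone is not intersected at this z (z outside [0, 5.5]); the sphere at (15.5, 8.5): section is a regular 16-gon, circumradius = √(r²−h²) = √(6.5²−5.75²) = 3.031; the sphere at (-3.5, 0.5): section is a regular 16-gon, circumradius = √(r²−h²) = √(7²−4.75²) = 5.142; Taking the intersection: at least one operand is absent at this height, so nothing remains; the 4.5×27.5 cube at (13.5, 14) contributes its full rectangle; Taking the union: only the 4.5×27.5 cube at (13.5, 14) is present, so the union is just that shape — 1 connected region. The outline is a single polygon with 4 vertices. Extrusion per mm of travel: 0.6 × 0.25 / (π × 0.875²) = 0.062363. Accumulating E over each segment gives final E = 3.9912.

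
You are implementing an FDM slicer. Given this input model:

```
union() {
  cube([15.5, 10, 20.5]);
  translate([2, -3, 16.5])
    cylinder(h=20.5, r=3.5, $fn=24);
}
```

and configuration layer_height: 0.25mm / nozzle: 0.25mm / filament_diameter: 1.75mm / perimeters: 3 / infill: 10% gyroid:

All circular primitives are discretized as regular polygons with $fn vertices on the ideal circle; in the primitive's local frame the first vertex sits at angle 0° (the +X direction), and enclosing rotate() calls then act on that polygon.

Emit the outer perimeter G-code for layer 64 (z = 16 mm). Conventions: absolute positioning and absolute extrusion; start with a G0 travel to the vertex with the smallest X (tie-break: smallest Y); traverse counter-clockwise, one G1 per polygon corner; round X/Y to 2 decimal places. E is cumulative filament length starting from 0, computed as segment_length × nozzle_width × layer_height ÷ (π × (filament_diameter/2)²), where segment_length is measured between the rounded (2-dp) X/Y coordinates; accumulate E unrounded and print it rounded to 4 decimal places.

At z = 16 mm: the 15.5×10 cube contributes its full rectangle; the cylinder at (2, -3) is absent (z outside [16.5, 37]); Taking the union: only the 15.5×10 cube is present, so the union is just that shape — 1 connected region. The outline is a single polygon with 4 vertices. Extrusion per mm of travel: 0.25 × 0.25 / (π × 0.875²) = 0.025984. Accumulating E over each segment gives final E = 1.3252.

G0 X0.00 Y0.00 Z16.00
G1 X15.50 Y0.00 E0.4028
G1 X15.50 Y10.00 E0.6626
G1 X0.00 Y10.00 E1.0654
G1 X0.00 Y0.00 E1.3252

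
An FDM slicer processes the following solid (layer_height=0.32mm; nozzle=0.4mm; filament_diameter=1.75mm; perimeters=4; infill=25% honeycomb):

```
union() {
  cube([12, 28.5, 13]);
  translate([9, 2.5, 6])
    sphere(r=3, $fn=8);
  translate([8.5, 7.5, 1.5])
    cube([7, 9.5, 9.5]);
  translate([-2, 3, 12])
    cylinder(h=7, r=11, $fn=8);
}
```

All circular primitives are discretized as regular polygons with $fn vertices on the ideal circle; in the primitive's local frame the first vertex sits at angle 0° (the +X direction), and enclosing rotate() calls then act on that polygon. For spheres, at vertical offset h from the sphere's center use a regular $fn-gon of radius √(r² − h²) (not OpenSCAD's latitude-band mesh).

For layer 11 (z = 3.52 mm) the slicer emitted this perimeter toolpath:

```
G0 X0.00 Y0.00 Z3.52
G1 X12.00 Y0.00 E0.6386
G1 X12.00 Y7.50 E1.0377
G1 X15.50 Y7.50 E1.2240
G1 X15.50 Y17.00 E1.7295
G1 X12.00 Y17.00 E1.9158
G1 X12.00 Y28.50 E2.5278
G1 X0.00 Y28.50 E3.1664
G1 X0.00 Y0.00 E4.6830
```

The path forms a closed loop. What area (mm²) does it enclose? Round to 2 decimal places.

375.25 mm²

Apply the shoelace formula to the sequence of (X, Y) vertices; enclosed area = 375.25 mm².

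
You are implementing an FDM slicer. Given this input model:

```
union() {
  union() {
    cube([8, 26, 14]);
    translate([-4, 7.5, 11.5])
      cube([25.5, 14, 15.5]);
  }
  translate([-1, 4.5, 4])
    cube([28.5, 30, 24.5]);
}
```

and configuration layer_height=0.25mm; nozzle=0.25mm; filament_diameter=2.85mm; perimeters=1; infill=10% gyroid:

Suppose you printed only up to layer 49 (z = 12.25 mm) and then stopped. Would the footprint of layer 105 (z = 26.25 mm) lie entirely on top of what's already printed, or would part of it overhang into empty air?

Compare the two slices. At z = 12.25: the cube (footprint 8×26) is included at this height (area 208.00 mm²); the 25.5×14 cube at (-4, 7.5) contributes its full rectangle (area 357.00 mm²); Taking the union: the regions partially overlap — summed areas 565.00 mm² minus the doubly-counted overlap 112.00 mm² gives 453.00 mm² — area = 453.00 mm²; the cube at (-1, 4.5) (footprint 28.5×30) is included at this height (area 855.00 mm²); Merging all regions: the regions partially overlap — summed areas 1308.00 mm² minus the doubly-counted overlap 375.00 mm² gives 933.00 mm² — area = 933.00 mm². At z = 26.25: the cube does not reach this height (z outside [0, 14]); the cube at (-4, 7.5) is present — its section is the full 25.5×14 rectangle (area 357.00 mm²); Combining (union): only the 25.5×14 cube at (-4, 7.5) is present, so the union is just that shape — area = 357.00 mm²; the cube at (-1, 4.5) is present — its section is the full 28.5×30 rectangle (area 855.00 mm²); Combining (union): the regions partially overlap — summed areas 1212.00 mm² minus the doubly-counted overlap 315.00 mm² gives 897.00 mm² — area = 897.00 mm². Checking containment: the cross-section at z = 26.25 is a subset of the cross-section at z = 12.25.

entirely on top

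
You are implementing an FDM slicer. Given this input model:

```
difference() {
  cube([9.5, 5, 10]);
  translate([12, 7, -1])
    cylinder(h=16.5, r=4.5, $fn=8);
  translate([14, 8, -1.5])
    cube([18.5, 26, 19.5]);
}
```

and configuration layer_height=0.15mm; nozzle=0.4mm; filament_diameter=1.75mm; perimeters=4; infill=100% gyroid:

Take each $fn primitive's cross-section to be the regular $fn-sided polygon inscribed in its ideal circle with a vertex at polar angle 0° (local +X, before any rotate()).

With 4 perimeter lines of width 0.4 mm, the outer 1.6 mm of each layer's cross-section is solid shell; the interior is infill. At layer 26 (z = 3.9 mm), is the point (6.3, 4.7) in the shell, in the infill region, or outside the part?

At z = 3.9 mm: the cube (footprint 9.5×5) is included at this height; the r=4.5 cylinder at (12, 7) gives a regular 8-gon of circumradius 4.5 (constant along its height); the cube at (14, 8) is present — its section is the full 18.5×26 rectangle; Taking the first minus the rest: starting from the 9.5×5 cube, the r=4.5 cylinder at (12, 7) partially overlaps it — only the 1.19 mm² overlap (of its 57.28 mm²) is removed, clipping the outline; the 18.5×26 cube at (14, 8) misses the remaining region (no effect) — 1 connected region. Overall, the cross-section is a single solid region. The nearest boundary edge runs (0.00, 5.00)→(8.33, 5.00); distance from the point to it = 0.30 mm. The point is inside the cross-section, 0.30 mm from the nearest boundary — within the 1.6 mm shell band (4 × 0.4).

shell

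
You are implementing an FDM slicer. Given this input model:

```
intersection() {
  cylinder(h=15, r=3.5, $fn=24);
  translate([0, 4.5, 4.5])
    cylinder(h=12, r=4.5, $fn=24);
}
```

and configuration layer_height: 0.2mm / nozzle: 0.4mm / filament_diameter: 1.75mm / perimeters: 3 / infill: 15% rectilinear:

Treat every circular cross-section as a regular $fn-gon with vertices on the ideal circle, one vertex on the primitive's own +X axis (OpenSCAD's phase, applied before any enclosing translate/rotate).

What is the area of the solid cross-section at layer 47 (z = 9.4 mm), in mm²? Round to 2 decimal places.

At z = 9.4 mm: the r=3.5 cylinder contributes a regular 24-gon of circumradius 3.5 (area = (24/2)·3.500²·sin(360°/24) = 38.05 mm²); the cylinder at (0, 4.5): section is a regular 24-gon, circumradius r=4.5 (area = (24/2)·4.500²·sin(360°/24) = 62.89 mm²); Keeping only the common overlap: the r=4.5 cylinder at (0, 4.5) partially overlaps the r=3.5 cylinder; clipping to the common part keeps 15.67 mm² — area = 15.67 mm². Overall, the cross-section is a single solid region. Net area = 15.67 mm².

15.67 mm²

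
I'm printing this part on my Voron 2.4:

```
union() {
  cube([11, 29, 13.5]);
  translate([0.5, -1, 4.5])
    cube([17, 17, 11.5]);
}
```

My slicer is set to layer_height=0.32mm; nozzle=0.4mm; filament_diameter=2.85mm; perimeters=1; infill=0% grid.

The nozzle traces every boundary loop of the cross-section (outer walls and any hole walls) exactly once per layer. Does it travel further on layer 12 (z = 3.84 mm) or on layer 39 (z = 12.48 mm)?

layer 39 (z = 12.48 mm)

Layer 12 (z = 3.84): the cube (footprint 11×29) is included at this height (perimeter 80.00 mm); the cube at (0.5, -1) is absent (z outside [4.5, 16]); Taking the union: only the 11×29 cube is present, so the union is just that shape — boundary = 80.00 mm. So its perimeter = 80.00 mm. Layer 39 (z = 12.48): the cube (footprint 11×29) is included at this height (perimeter 80.00 mm); the cube at (0.5, -1) (footprint 17×17) is included at this height (perimeter 68.00 mm); Combining (union): the regions partially overlap (shared area 168.00 mm²), so the edge portions inside another operand are dropped and the merged outline is re-measured after clipping — boundary = 95.00 mm. So its perimeter = 95.00 mm. Layer 39 is larger (95.00 vs 80.00 mm).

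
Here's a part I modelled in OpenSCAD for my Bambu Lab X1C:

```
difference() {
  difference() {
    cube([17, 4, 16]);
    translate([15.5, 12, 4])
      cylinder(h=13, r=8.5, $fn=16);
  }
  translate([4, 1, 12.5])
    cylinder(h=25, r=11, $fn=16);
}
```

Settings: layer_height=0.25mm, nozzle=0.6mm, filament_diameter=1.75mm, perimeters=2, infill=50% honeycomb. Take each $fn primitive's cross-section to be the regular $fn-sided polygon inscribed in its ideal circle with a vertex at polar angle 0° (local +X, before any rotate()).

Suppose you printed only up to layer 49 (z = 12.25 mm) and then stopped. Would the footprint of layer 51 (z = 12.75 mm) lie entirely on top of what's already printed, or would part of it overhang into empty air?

Compare the two slices. At z = 12.25: the cube is present — its section is the full 17×4 rectangle (area 68.00 mm²); the cylinder at (15.5, 12): section is a regular 16-gon, circumradius r=8.5 (area = (16/2)·8.500²·sin(360°/16) = 221.19 mm²); After the difference (first − rest): starting from the 17×4 cube (68.00 mm²), the r=8.5 cylinder at (15.5, 12) partially overlaps it — only the 1.15 mm² overlap (of its 221.19 mm²) is removed, clipping the outline — area = 66.85 mm²; the cylinder at (4, 1) does not reach this height (z outside [12.5, 37.5]); After the difference (first − rest): none of the subtracted shapes is present at this height, so that combined region is unchanged — area = 66.85 mm². At z = 12.75: the cube (footprint 17×4) is included at this height (area 68.00 mm²); the r=8.5 cylinder at (15.5, 12) gives a regular 16-gon of circumradius 8.5 (constant along its height) (area = (16/2)·8.500²·sin(360°/16) = 221.19 mm²); After the difference (first − rest): starting from the 17×4 cube (68.00 mm²), the r=8.5 cylinder at (15.5, 12) partially overlaps it — only the 1.15 mm² overlap (of its 221.19 mm²) is removed, clipping the outline — area = 66.85 mm²; the cylinder at (4, 1): section is a regular 16-gon, circumradius r=11 (area = (16/2)·11.000²·sin(360°/16) = 370.44 mm²); After the difference (first − rest): starting from the result so far (66.85 mm²), the r=11 cylinder at (4, 1) partially overlaps it — only the 58.80 mm² overlap (of its 370.44 mm²) is removed, clipping the outline — area = 8.05 mm². Checking containment: the cross-section at z = 12.75 is a subset of the cross-section at z = 12.25.

entirely on top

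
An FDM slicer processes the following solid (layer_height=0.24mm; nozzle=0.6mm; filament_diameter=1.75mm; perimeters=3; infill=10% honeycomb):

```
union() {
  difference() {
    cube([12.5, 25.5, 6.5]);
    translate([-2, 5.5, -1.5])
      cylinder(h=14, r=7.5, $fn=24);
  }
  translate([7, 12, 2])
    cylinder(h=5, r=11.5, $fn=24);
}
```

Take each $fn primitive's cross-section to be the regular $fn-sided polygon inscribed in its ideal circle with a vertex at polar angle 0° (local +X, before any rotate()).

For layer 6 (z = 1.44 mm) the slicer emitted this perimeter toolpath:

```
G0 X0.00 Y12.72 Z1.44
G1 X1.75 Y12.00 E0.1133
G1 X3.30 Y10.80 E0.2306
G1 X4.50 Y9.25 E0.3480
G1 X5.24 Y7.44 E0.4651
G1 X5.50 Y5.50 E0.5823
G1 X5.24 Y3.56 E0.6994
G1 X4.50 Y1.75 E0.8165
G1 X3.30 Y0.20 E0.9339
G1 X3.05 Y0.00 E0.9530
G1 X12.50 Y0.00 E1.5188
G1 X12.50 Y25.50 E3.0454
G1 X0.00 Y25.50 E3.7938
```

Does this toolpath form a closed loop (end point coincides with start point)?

Start point (G0): (0.00, 12.72). End point (last G1): the path does not return to the start — open.

no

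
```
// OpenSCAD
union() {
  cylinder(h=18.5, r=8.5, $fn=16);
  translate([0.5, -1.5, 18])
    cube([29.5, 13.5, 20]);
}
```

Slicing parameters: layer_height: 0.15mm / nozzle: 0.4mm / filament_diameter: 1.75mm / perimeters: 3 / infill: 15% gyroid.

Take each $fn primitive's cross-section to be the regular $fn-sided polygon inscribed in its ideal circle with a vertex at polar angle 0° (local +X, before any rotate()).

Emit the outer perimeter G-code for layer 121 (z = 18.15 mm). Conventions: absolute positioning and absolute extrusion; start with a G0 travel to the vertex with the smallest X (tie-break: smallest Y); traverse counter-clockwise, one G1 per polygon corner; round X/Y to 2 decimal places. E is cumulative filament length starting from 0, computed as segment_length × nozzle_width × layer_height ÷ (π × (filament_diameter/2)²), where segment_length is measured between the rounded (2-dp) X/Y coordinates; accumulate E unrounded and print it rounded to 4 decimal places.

G0 X-8.50 Y0.00 Z18.15
G1 X-7.85 Y-3.25 E0.0827
G1 X-6.01 Y-6.01 E0.1654
G1 X-3.25 Y-7.85 E0.2482
G1 X0.00 Y-8.50 E0.3308
G1 X3.25 Y-7.85 E0.4135
G1 X6.01 Y-6.01 E0.4963
G1 X7.85 Y-3.25 E0.5790
G1 X8.20 Y-1.50 E0.6235
G1 X30.00 Y-1.50 E1.1673
G1 X30.00 Y12.00 E1.5041
G1 X0.50 Y12.00 E2.2400
G1 X0.50 Y8.40 E2.3298
G1 X0.00 Y8.50 E2.3425
G1 X-3.25 Y7.85 E2.4252
G1 X-6.01 Y6.01 E2.5079
G1 X-7.85 Y3.25 E2.5907
G1 X-8.50 Y0.00 E2.6733

At z = 18.15 mm: the cylinder: section is a regular 16-gon, circumradius r=8.5; the cube at (0.5, -1.5) (footprint 29.5×13.5) is included at this height; Combining (union): the regions partially overlap (shared area 62.85 mm²), so overlapping operands fuse into one piece — 1 connected region. The outline is a single polygon with 17 vertices. Extrusion per mm of travel: 0.4 × 0.15 / (π × 0.875²) = 0.024945. Accumulating E over each segment gives final E = 2.6733.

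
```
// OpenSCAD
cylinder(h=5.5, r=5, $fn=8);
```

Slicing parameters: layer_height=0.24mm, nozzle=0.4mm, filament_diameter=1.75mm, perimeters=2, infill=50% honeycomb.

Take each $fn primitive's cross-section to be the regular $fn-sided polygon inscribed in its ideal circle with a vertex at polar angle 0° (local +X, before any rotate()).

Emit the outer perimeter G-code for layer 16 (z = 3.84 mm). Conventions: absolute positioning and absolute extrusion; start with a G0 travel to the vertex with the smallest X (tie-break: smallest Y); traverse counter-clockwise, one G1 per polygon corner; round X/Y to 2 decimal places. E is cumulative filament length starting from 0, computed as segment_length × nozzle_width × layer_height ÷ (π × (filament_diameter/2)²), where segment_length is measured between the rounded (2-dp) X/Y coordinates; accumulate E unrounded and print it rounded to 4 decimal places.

G0 X-5.00 Y0.00 Z3.84
G1 X-3.54 Y-3.54 E0.1528
G1 X0.00 Y-5.00 E0.3057
G1 X3.54 Y-3.54 E0.4585
G1 X5.00 Y0.00 E0.6113
G1 X3.54 Y3.54 E0.7642
G1 X0.00 Y5.00 E0.9170
G1 X-3.54 Y3.54 E1.0698
G1 X-5.00 Y0.00 E1.2227

At z = 3.84 mm: the cylinder: section is a regular 8-gon, circumradius r=5. The outline is a single polygon with 8 vertices. Extrusion per mm of travel: 0.4 × 0.24 / (π × 0.875²) = 0.039912. Accumulating E over each segment gives final E = 1.2227.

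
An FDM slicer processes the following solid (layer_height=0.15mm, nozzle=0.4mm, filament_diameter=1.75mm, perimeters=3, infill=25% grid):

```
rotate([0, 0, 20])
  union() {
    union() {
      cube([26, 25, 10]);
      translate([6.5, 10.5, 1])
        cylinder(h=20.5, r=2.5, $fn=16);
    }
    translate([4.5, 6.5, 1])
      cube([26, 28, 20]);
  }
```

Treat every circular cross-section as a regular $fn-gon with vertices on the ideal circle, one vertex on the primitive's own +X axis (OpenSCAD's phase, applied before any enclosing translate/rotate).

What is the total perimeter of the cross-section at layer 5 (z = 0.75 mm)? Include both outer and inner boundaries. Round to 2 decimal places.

102.00 mm

At z = 0.75 mm: the 26×25 cube contributes its full rectangle (perimeter 102.00 mm); the cylinder at (6.5, 10.5) is absent (z outside [1, 21.5]); Taking the union: only the 26×25 cube is present, so the union is just that shape — boundary = 102.00 mm; the cube at (4.5, 6.5) is not intersected at this z (z outside [1, 21]); Combining (union): only that combined region is present, so the union is just that shape — boundary = 102.00 mm; (whole slice rotated 20° about Z — lengths, areas and connectivity unchanged). Overall, the cross-section is a single solid region. Total boundary length (outer) = 102.00 mm.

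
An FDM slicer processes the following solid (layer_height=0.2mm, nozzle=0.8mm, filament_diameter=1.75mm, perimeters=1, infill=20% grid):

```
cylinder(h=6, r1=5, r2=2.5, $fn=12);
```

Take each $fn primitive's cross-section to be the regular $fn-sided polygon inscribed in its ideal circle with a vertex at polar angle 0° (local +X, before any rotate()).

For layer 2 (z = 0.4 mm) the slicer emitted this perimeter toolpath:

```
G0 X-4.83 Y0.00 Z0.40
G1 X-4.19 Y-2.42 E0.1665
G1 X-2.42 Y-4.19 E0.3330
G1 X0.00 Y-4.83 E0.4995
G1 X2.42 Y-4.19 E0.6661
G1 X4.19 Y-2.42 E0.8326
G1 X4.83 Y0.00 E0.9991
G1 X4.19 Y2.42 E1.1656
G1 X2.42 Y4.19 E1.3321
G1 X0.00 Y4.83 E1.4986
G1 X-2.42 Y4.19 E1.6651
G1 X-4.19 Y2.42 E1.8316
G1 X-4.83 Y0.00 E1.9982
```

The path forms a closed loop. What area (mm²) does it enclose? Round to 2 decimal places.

70.15 mm²

Apply the shoelace formula to the sequence of (X, Y) vertices; enclosed area = 70.15 mm².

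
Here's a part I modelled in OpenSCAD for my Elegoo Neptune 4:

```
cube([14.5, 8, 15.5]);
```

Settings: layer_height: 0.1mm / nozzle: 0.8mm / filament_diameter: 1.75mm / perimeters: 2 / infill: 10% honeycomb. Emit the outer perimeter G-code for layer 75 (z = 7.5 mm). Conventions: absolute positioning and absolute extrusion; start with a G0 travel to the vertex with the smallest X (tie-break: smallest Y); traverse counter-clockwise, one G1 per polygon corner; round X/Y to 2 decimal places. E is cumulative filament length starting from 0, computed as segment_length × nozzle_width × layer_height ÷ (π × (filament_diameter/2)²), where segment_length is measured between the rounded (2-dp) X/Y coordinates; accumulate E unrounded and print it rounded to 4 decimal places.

At z = 7.5 mm: the cube (footprint 14.5×8) is included at this height. The outline is a single polygon with 4 vertices. Extrusion per mm of travel: 0.8 × 0.1 / (π × 0.875²) = 0.033260. Accumulating E over each segment gives final E = 1.4967.

G0 X0.00 Y0.00 Z7.50
G1 X14.50 Y0.00 E0.4823
G1 X14.50 Y8.00 E0.7484
G1 X0.00 Y8.00 E1.2306
G1 X0.00 Y0.00 E1.4967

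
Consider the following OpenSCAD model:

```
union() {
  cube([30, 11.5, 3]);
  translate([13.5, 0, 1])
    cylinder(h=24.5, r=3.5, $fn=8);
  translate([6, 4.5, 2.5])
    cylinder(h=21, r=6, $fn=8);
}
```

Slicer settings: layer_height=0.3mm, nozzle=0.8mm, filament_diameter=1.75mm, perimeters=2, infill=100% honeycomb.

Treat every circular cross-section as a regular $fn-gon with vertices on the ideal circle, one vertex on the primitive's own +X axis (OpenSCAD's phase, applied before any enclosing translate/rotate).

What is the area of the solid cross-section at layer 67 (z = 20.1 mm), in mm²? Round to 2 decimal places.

136.16 mm²

At z = 20.1 mm: the cube does not reach this height (z outside [0, 3]); the r=3.5 cylinder at (13.5, 0) contributes a regular 8-gon of circumradius 3.5 (area = (8/2)·3.500²·sin(360°/8) = 34.65 mm²); the r=6 cylinder at (6, 4.5) gives a regular 8-gon of circumradius 6 (constant along its height) (area = (8/2)·6.000²·sin(360°/8) = 101.82 mm²); Merging all regions: the regions partially overlap — summed areas 136.47 mm² minus the doubly-counted overlap 0.31 mm² gives 136.16 mm² — area = 136.16 mm². Overall, the cross-section is a single solid region. Net area = 136.16 mm².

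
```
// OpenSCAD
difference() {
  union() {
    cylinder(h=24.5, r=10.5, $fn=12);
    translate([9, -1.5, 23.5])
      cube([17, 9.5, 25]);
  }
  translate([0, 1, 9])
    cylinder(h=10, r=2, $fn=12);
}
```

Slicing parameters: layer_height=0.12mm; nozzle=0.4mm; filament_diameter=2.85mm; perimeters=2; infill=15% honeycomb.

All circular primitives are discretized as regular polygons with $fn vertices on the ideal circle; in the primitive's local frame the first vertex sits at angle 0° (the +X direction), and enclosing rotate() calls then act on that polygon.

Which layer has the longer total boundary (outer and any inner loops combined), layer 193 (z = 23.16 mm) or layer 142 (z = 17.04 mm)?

Layer 193 (z = 23.16): the cylinder: section is a regular 12-gon, circumradius r=10.5 (perimeter = 2·12·10.500·sin(180°/12) = 65.22 mm); the cube at (9, -1.5) is not intersected at this z (z outside [23.5, 48.5]); Merging all regions: only the r=10.5 cylinder is present, so the union is just that shape — boundary = 65.22 mm; the cylinder at (0, 1) is not intersected at this z (z outside [9, 19]); After the difference (first − rest): none of the subtracted shapes is present at this height, so that combined region is unchanged — boundary = 65.22 mm. So its perimeter = 65.22 mm. Layer 142 (z = 17.04): the cylinder: section is a regular 12-gon, circumradius r=10.5 (perimeter = 2·12·10.500·sin(180°/12) = 65.22 mm); the cube at (9, -1.5) is absent (z outside [23.5, 48.5]); Combining (union): only the r=10.5 cylinder is present, so the union is just that shape — boundary = 65.22 mm; the r=2 cylinder at (0, 1) contributes a regular 12-gon of circumradius 2 (perimeter = 2·12·2.000·sin(180°/12) = 12.42 mm); Subtracting the remaining from the first: starting from that combined region, the r=2 cylinder at (0, 1) lies wholly inside it (removes its full 12.00 mm² and its 12.42 mm outline becomes a hole wall) — boundary (outer + 1 inner loop) = 77.65 mm. So its perimeter = 77.65 mm. Layer 142 is larger (77.65 vs 65.22 mm).

layer 142 (z = 17.04 mm)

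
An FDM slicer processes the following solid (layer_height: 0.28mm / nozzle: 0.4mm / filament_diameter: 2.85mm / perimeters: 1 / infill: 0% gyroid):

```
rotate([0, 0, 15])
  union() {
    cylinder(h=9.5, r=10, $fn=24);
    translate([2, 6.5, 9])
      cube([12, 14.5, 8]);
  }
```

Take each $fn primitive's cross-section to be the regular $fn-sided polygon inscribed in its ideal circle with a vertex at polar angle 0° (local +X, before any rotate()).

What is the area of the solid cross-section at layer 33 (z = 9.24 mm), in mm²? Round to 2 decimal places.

At z = 9.24 mm: the r=10 cylinder contributes a regular 24-gon of circumradius 10 (area = (24/2)·10.000²·sin(360°/24) = 310.58 mm²); the cube at (2, 6.5) is present — its section is the full 12×14.5 rectangle (area 174.00 mm²); Merging all regions: the regions partially overlap — summed areas 484.58 mm² minus the doubly-counted overlap 11.25 mm² gives 473.33 mm² — area = 473.33 mm²; (whole slice rotated 15° about Z — lengths, areas and connectivity unchanged). Overall, the cross-section is a single solid region. Net area = 473.33 mm².

473.33 mm²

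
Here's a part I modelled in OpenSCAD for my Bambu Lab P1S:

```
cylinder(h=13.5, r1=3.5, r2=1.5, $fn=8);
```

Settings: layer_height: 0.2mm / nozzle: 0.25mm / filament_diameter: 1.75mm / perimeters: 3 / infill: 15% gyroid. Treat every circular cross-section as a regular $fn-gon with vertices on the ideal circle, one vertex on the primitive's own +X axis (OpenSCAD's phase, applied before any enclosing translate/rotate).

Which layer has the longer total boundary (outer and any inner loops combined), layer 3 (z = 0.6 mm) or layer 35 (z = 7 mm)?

layer 3 (z = 0.6 mm)

Layer 3 (z = 0.6): the cone: at t=0.044 of its height the radius interpolates to r₁+(r₂−r₁)t = 3.411, giving a regular 8-gon of that circumradius (perimeter = 2·8·3.411·sin(180°/8) = 20.89 mm). So its perimeter = 20.89 mm. Layer 35 (z = 7): the cone contributes a regular 8-gon of circumradius 2.463 (interpolated between r1=3.5 and r2=1.5 at t=0.519) (perimeter = 2·8·2.463·sin(180°/8) = 15.08 mm). So its perimeter = 15.08 mm. Layer 3 is larger (20.89 vs 15.08 mm).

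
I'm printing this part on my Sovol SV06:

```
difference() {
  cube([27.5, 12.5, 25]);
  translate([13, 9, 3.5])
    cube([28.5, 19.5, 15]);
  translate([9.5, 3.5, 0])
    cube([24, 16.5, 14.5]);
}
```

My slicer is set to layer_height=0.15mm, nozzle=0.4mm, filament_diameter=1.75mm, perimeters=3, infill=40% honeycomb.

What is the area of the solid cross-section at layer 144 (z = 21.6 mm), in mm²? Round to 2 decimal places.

343.75 mm²

At z = 21.6 mm: the cube is present — its section is the full 27.5×12.5 rectangle (area 343.75 mm²); the cube at (13, 9) is absent (z outside [3.5, 18.5]); the cube at (9.5, 3.5) is not intersected at this z (z outside [0, 14.5]); Taking the first minus the rest: none of the subtracted shapes is present at this height, so the 27.5×12.5 cube is unchanged — area = 343.75 mm². Overall, the cross-section is a single solid region. Net area = 343.75 mm².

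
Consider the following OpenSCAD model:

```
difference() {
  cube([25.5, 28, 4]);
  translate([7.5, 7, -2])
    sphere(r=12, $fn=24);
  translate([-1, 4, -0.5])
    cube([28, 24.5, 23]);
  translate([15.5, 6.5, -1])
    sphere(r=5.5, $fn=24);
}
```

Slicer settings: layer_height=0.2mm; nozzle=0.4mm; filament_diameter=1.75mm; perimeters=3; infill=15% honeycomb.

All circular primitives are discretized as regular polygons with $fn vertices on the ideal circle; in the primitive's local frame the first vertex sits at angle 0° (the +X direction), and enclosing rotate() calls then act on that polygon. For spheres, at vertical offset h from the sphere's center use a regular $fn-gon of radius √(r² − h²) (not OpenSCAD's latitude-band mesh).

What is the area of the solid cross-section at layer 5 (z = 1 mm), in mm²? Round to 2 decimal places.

At z = 1 mm: the cube is present — its section is the full 25.5×28 rectangle (area 714.00 mm²); the sphere at (7.5, 7): section is a regular 24-gon, circumradius = √(r²−h²) = √(12²−3²) = 11.619 (area = (24/2)·11.619²·sin(360°/24) = 419.29 mm²); the cube at (-1, 4) (footprint 28×24.5) is included at this height (area 686.00 mm²); the r=5.5 sphere at (15.5, 6.5) slices to a regular 24-gon of circumradius 5.123 (√(r²−h²) with h=2 from center) (area = (24/2)·5.123²·sin(360°/24) = 81.53 mm²); Taking the first minus the rest: starting from the 25.5×28 cube (714.00 mm²), the r=12 sphere at (7.5, 7) partially overlaps it — only the 313.01 mm² overlap (of its 419.29 mm²) is removed, clipping the outline; the 28×24.5 cube at (-1, 4) partially overlaps it — only the 370.33 mm² overlap (of its 686.00 mm²) is removed, clipping the outline; the r=5.5 sphere at (15.5, 6.5) partially overlaps it — only the 1.60 mm² overlap (of its 81.53 mm²) is removed, clipping the outline — area = 29.06 mm². Overall, the cross-section is a single solid region. Net area = 29.06 mm².

29.06 mm²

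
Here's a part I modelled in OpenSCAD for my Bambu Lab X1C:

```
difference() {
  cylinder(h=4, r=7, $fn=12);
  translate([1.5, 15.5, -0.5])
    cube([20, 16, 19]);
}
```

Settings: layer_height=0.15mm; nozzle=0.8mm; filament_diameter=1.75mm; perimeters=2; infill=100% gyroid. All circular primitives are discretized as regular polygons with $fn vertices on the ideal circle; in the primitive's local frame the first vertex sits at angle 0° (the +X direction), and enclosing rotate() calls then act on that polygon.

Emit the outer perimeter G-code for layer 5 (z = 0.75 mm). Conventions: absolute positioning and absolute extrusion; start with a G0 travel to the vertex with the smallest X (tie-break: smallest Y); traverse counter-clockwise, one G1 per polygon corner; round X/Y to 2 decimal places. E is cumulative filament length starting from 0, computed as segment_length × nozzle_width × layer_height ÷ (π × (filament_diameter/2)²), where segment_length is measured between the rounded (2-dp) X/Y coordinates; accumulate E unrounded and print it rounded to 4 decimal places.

At z = 0.75 mm: the r=7 cylinder gives a regular 12-gon of circumradius 7 (constant along its height); the cube at (1.5, 15.5) is present — its section is the full 20×16 rectangle; After the difference (first − rest): starting from the r=7 cylinder, the 20×16 cube at (1.5, 15.5) misses the remaining region (no effect) — 1 connected region. The outline is a single polygon with 12 vertices. Extrusion per mm of travel: 0.8 × 0.15 / (π × 0.875²) = 0.049890. Accumulating E over each segment gives final E = 2.1689.

G0 X-7.00 Y0.00 Z0.75
G1 X-6.06 Y-3.50 E0.1808
G1 X-3.50 Y-6.06 E0.3614
G1 X0.00 Y-7.00 E0.5422
G1 X3.50 Y-6.06 E0.7230
G1 X6.06 Y-3.50 E0.9037
G1 X7.00 Y0.00 E1.0845
G1 X6.06 Y3.50 E1.2653
G1 X3.50 Y6.06 E1.4459
G1 X0.00 Y7.00 E1.6267
G1 X-3.50 Y6.06 E1.8075
G1 X-6.06 Y3.50 E1.9881
G1 X-7.00 Y0.00 E2.1689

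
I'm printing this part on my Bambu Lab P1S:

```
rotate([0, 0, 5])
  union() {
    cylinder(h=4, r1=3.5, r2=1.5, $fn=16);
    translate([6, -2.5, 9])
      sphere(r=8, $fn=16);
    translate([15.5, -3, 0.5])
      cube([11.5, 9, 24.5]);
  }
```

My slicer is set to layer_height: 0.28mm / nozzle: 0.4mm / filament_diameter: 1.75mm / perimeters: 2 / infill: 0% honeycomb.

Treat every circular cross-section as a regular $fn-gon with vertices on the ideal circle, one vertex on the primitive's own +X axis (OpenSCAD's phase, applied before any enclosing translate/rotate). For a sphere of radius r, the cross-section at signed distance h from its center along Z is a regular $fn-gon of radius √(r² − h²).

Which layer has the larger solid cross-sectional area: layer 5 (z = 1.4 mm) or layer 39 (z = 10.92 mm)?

Layer 5 (z = 1.4): the cone (r1=3.5→r2=1.5) has section circumradius 2.800 here — a regular 16-gon (area = (16/2)·2.800²·sin(360°/16) = 24.00 mm²); the sphere at (6, -2.5): section is a regular 16-gon, circumradius = √(r²−h²) = √(8²−7.6²) = 2.498 (area = (16/2)·2.498²·sin(360°/16) = 19.10 mm²); the 11.5×9 cube at (15.5, -3) contributes its full rectangle (area 103.50 mm²); Combining (union): the 3 present regions are separate (no shared area or edge), so areas and boundary lengths simply add and each stays a separate island — area = 146.61 mm²; (rotated 5° about Z; rotation is an isometry so areas/perimeters/island counts are preserved). So its area = 146.61 mm². Layer 39 (z = 10.92): the cone does not reach this height (z outside [0, 4]); the r=8 sphere at (6, -2.5) slices to a regular 16-gon of circumradius 7.766 (√(r²−h²) with h=1.92 from center) (area = (16/2)·7.766²·sin(360°/16) = 184.65 mm²); the cube at (15.5, -3) is present — its section is the full 11.5×9 rectangle (area 103.50 mm²); Merging all regions: the 2 present regions are separate (no shared area or edge), so areas and boundary lengths simply add and each stays a separate island — area = 288.15 mm²; (whole slice rotated 5° about Z — lengths, areas and connectivity unchanged). So its area = 288.15 mm². Layer 39 is larger (288.15 vs 146.61 mm²).

layer 39 (z = 10.92 mm)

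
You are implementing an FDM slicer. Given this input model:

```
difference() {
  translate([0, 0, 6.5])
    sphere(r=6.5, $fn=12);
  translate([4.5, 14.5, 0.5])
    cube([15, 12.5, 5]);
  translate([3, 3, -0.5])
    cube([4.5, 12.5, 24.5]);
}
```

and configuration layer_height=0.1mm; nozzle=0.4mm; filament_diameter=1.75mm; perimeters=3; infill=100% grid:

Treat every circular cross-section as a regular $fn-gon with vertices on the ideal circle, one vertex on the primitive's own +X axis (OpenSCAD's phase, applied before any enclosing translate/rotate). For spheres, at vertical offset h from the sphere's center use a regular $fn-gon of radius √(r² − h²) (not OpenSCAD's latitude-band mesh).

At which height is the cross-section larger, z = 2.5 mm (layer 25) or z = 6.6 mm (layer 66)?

Layer 25 (z = 2.5): the sphere: section is a regular 12-gon, circumradius = √(r²−h²) = √(6.5²−4²) = 5.123 (area = (12/2)·5.123²·sin(360°/12) = 78.75 mm²); the cube at (4.5, 14.5) (footprint 15×12.5) is included at this height (area 187.50 mm²); the 4.5×12.5 cube at (3, 3) contributes its full rectangle (area 56.25 mm²); Subtracting the remaining from the first: starting from the r=6.5 sphere (78.75 mm²), the 15×12.5 cube at (4.5, 14.5) misses the remaining region (no effect); the 4.5×12.5 cube at (3, 3) partially overlaps it — only the 0.50 mm² overlap (of its 56.25 mm²) is removed, clipping the outline — area = 78.25 mm². So its area = 78.25 mm². Layer 66 (z = 6.6): the r=6.5 sphere slices to a regular 12-gon of circumradius 6.499 (√(r²−h²) with h=0.1 from center) (area = (12/2)·6.499²·sin(360°/12) = 126.72 mm²); the cube at (4.5, 14.5) is not intersected at this z (z outside [0.5, 5.5]); the 4.5×12.5 cube at (3, 3) contributes its full rectangle (area 56.25 mm²); Subtracting the remaining from the first: starting from the r=6.5 sphere (126.72 mm²), the 4.5×12.5 cube at (3, 3) partially overlaps it — only the 4.10 mm² overlap (of its 56.25 mm²) is removed, clipping the outline — area = 122.62 mm². So its area = 122.62 mm². Layer 66 is larger (122.62 vs 78.25 mm²).

layer 66 (z = 6.6 mm)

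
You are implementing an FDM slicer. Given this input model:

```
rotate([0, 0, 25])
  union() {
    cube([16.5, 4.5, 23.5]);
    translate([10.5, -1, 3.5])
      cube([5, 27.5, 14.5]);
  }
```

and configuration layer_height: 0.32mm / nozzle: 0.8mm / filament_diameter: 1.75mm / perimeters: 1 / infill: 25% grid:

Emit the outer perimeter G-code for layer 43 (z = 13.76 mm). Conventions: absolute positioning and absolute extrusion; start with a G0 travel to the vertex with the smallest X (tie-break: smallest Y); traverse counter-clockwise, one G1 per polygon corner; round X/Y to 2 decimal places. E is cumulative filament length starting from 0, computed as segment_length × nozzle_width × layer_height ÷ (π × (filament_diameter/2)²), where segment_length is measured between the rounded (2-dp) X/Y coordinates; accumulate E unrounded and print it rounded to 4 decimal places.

G0 X-1.90 Y4.08 Z13.76
G1 X0.00 Y0.00 E0.4790
G1 X9.52 Y4.44 E1.5970
G1 X9.94 Y3.53 E1.7037
G1 X14.47 Y5.64 E2.2356
G1 X14.05 Y6.55 E2.3423
G1 X14.95 Y6.97 E2.4480
G1 X13.05 Y11.05 E2.9270
G1 X12.15 Y10.63 E3.0327
G1 X2.85 Y30.57 E5.3744
G1 X-1.68 Y28.45 E5.9068
G1 X7.61 Y8.52 E8.2471
G1 X-1.90 Y4.08 E9.3641

At z = 13.76 mm: the 16.5×4.5 cube contributes its full rectangle; the cube at (10.5, -1) (footprint 5×27.5) is included at this height; Taking the union: the regions partially overlap (shared area 22.50 mm²), so overlapping operands fuse into one piece — 1 connected region; (whole slice rotated 25° about Z — lengths, areas and connectivity unchanged). The outline is a single polygon with 12 vertices. Extrusion per mm of travel: 0.8 × 0.32 / (π × 0.875²) = 0.106432. Accumulating E over each segment gives final E = 9.3641.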